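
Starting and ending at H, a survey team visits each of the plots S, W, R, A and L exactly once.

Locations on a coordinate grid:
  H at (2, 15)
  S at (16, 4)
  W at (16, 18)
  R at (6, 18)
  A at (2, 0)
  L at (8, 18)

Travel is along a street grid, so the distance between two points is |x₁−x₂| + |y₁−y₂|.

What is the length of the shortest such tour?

Shortest round trip = 64.

There are 60 distinct closed tours to check (reversals are equivalent).
H → S → W → R → A → L → H: 25+14+10+22+24+9 = 104
H → S → W → R → L → A → H: 25+14+10+2+24+15 = 90
H → S → W → A → R → L → H: 25+14+32+22+2+9 = 104
H → S → W → A → L → R → H: 25+14+32+24+2+7 = 104
H → S → W → L → R → A → H: 25+14+8+2+22+15 = 86
H → S → W → L → A → R → H: 25+14+8+24+22+7 = 100
H → S → R → W → A → L → H: 25+24+10+32+24+9 = 124
H → S → R → W → L → A → H: 25+24+10+8+24+15 = 106
H → S → R → A → W → L → H: 25+24+22+32+8+9 = 120
H → S → R → A → L → W → H: 25+24+22+24+8+17 = 120
H → S → R → L → W → A → H: 25+24+2+8+32+15 = 106
H → S → R → L → A → W → H: 25+24+2+24+32+17 = 124
H → S → A → W → R → L → H: 25+18+32+10+2+9 = 96
H → S → A → W → L → R → H: 25+18+32+8+2+7 = 92
… (46 more)
H → R → L → W → S → A → H: 7+2+8+14+18+15 = 64  ← best
The minimum is 64.
One optimal route: H → R → L → W → S → A → H (or its reverse).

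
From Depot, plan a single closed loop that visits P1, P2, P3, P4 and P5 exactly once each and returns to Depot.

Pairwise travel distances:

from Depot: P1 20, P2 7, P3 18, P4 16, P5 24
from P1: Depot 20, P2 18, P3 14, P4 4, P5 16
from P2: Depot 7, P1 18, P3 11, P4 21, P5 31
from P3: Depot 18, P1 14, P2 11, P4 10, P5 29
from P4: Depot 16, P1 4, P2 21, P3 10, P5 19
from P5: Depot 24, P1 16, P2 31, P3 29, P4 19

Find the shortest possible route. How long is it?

72 — the shortest possible round trip.

Depot-P1-P2-P3-P4-P5-Depot: 20+18+11+10+19+24 = 102
Depot-P1-P2-P3-P5-P4-Depot: 20+18+11+29+19+16 = 113
Depot-P1-P2-P4-P3-P5-Depot: 20+18+21+10+29+24 = 122
Depot-P1-P2-P4-P5-P3-Depot: 20+18+21+19+29+18 = 125
Depot-P1-P2-P5-P3-P4-Depot: 20+18+31+29+10+16 = 124
Depot-P1-P2-P5-P4-P3-Depot: 20+18+31+19+10+18 = 116
Depot-P1-P3-P2-P4-P5-Depot: 20+14+11+21+19+24 = 109
Depot-P1-P3-P2-P5-P4-Depot: 20+14+11+31+19+16 = 111
Depot-P1-P3-P4-P2-P5-Depot: 20+14+10+21+31+24 = 120
Depot-P1-P3-P4-P5-P2-Depot: 20+14+10+19+31+7 = 101
Depot-P1-P3-P5-P2-P4-Depot: 20+14+29+31+21+16 = 131
Depot-P1-P3-P5-P4-P2-Depot: 20+14+29+19+21+7 = 110
Depot-P1-P4-P2-P3-P5-Depot: 20+4+21+11+29+24 = 109
Depot-P1-P4-P2-P5-P3-Depot: 20+4+21+31+29+18 = 123
… (46 more)
Depot-P2-P3-P4-P1-P5-Depot: 7+11+10+4+16+24 = 72  ← best
The minimum is 72.
One optimal route: Depot → P2 → P3 → P4 → P1 → P5 → Depot (or its reverse).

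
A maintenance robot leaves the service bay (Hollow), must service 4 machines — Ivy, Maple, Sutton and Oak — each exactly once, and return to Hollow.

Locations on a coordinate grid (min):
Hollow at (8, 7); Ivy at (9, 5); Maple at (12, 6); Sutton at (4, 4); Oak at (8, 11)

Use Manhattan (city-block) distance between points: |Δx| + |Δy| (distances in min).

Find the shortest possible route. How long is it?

30 min — the shortest possible round trip.

Hollow - Ivy - Maple - Sutton - Oak - Hollow: 3+4+10+11+4 = 32
Hollow - Ivy - Maple - Oak - Sutton - Hollow: 3+4+9+11+7 = 34
Hollow - Ivy - Sutton - Maple - Oak - Hollow: 3+6+10+9+4 = 32
Hollow - Ivy - Sutton - Oak - Maple - Hollow: 3+6+11+9+5 = 34
Hollow - Ivy - Oak - Maple - Sutton - Hollow: 3+7+9+10+7 = 36
Hollow - Ivy - Oak - Sutton - Maple - Hollow: 3+7+11+10+5 = 36
Hollow - Maple - Ivy - Sutton - Oak - Hollow: 5+4+6+11+4 = 30
Hollow - Maple - Ivy - Oak - Sutton - Hollow: 5+4+7+11+7 = 34
Hollow - Maple - Sutton - Ivy - Oak - Hollow: 5+10+6+7+4 = 32
Hollow - Maple - Oak - Ivy - Sutton - Hollow: 5+9+7+6+7 = 34
Hollow - Sutton - Ivy - Maple - Oak - Hollow: 7+6+4+9+4 = 30
Hollow - Sutton - Maple - Ivy - Oak - Hollow: 7+10+4+7+4 = 32
The minimum is 30.
One optimal route: Hollow → Maple → Ivy → Sutton → Oak → Hollow (or its reverse).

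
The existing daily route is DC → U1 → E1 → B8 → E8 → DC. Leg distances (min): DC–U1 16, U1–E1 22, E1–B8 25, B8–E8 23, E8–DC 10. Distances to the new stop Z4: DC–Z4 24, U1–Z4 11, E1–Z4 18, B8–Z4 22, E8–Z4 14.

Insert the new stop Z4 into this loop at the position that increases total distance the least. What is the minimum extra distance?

Minimum extra distance: 7 min, inserting Z4 between U1 and E1.

Insertion cost between consecutive stops i–j is d(i,Z4) + d(Z4,j) − d(i,j):
  between DC and U1: 24 + 11 − 16 = 19
  between U1 and E1: 11 + 18 − 22 = 7
  between E1 and B8: 18 + 22 − 25 = 15
  between B8 and E8: 22 + 14 − 23 = 13
  between E8 and DC: 14 + 24 − 10 = 28
Cheapest insertion is between U1 and E1, adding 7.
New total = 96 + 7 = 103.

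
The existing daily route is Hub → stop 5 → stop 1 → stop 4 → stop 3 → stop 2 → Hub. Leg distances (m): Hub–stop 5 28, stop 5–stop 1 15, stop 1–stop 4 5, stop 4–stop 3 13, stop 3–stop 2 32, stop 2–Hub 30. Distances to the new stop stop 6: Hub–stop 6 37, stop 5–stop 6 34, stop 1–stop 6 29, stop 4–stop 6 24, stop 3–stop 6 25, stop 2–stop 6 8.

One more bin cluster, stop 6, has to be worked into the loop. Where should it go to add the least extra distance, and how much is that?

Insertion cost between consecutive stops i–j is d(i,stop 6) + d(stop 6,j) − d(i,j):
  between Hub and stop 5: 37 + 34 − 28 = 43
  between stop 5 and stop 1: 34 + 29 − 15 = 48
  between stop 1 and stop 4: 29 + 24 − 5 = 48
  between stop 4 and stop 3: 24 + 25 − 13 = 36
  between stop 3 and stop 2: 25 + 8 − 32 = 1
  between stop 2 and Hub: 8 + 37 − 30 = 15
Cheapest insertion is between stop 3 and stop 2, adding 1.
New total = 123 + 1 = 124.

Adding 1 m by placing stop 6 on the stop 3–stop 2 leg.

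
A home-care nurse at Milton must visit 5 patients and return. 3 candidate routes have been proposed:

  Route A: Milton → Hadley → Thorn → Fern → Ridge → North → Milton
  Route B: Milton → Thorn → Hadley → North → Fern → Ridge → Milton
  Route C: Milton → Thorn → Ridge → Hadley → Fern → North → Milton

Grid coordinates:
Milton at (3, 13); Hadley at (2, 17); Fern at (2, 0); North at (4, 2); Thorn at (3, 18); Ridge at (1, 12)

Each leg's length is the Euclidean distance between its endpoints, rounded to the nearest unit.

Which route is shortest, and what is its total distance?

Route A: 4 + 1 + 18 + 12 + 10 + 11 = 56
Route B: 5 + 1 + 15 + 3 + 12 + 2 = 38
Route C: 5 + 6 + 5 + 17 + 3 + 11 = 47

Shortest is Route B, total 38.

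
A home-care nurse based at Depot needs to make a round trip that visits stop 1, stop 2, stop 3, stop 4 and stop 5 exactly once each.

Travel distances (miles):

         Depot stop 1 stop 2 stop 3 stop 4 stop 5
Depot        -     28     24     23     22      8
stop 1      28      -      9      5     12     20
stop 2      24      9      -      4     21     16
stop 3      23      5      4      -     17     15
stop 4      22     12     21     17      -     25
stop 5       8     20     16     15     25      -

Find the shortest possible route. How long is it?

Shortest round trip = 67 miles.

Depot → stop 1 → stop 2 → stop 3 → stop 4 → stop 5 → Depot: 28+9+4+17+25+8 = 91
Depot → stop 1 → stop 2 → stop 3 → stop 5 → stop 4 → Depot: 28+9+4+15+25+22 = 103
Depot → stop 1 → stop 2 → stop 4 → stop 3 → stop 5 → Depot: 28+9+21+17+15+8 = 98
Depot → stop 1 → stop 2 → stop 4 → stop 5 → stop 3 → Depot: 28+9+21+25+15+23 = 121
Depot → stop 1 → stop 2 → stop 5 → stop 3 → stop 4 → Depot: 28+9+16+15+17+22 = 107
Depot → stop 1 → stop 2 → stop 5 → stop 4 → stop 3 → Depot: 28+9+16+25+17+23 = 118
Depot → stop 1 → stop 3 → stop 2 → stop 4 → stop 5 → Depot: 28+5+4+21+25+8 = 91
Depot → stop 1 → stop 3 → stop 2 → stop 5 → stop 4 → Depot: 28+5+4+16+25+22 = 100
Depot → stop 1 → stop 3 → stop 4 → stop 2 → stop 5 → Depot: 28+5+17+21+16+8 = 95
Depot → stop 1 → stop 3 → stop 4 → stop 5 → stop 2 → Depot: 28+5+17+25+16+24 = 115
Depot → stop 1 → stop 3 → stop 5 → stop 2 → stop 4 → Depot: 28+5+15+16+21+22 = 107
Depot → stop 1 → stop 3 → stop 5 → stop 4 → stop 2 → Depot: 28+5+15+25+21+24 = 118
Depot → stop 1 → stop 4 → stop 2 → stop 3 → stop 5 → Depot: 28+12+21+4+15+8 = 88
Depot → stop 1 → stop 4 → stop 2 → stop 5 → stop 3 → Depot: 28+12+21+16+15+23 = 115
… (46 more)
Depot → stop 4 → stop 1 → stop 3 → stop 2 → stop 5 → Depot: 22+12+5+4+16+8 = 67  ← best
The minimum is 67.
One optimal route: Depot → stop 4 → stop 1 → stop 3 → stop 2 → stop 5 → Depot (or its reverse).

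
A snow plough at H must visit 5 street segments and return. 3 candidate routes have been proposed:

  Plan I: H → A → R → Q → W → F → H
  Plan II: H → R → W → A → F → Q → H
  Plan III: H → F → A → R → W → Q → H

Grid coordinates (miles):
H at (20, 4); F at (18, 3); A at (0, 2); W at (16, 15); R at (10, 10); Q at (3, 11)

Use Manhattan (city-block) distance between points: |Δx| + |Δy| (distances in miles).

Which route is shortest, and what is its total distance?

82 miles — Plan I is the shortest.

Plan I: 22 + 18 + 8 + 17 + 14 + 3 = 82
Plan II: 16 + 11 + 29 + 19 + 23 + 24 = 122
Plan III: 3 + 19 + 18 + 11 + 17 + 24 = 92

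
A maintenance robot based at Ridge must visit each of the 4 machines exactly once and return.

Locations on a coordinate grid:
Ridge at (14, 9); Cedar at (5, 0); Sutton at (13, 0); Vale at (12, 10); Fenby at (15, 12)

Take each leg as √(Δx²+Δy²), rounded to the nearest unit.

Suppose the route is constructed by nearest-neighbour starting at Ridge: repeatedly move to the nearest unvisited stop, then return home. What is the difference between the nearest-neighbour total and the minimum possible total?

Excess over optimum: 3.

From Ridge: Vale=2, Fenby=3, Sutton=9, Cedar=13 → choose Vale (2).
From Vale: Fenby=4, Sutton=10, Cedar=12 → choose Fenby (4).
From Fenby: Sutton=12, Cedar=16 → choose Sutton (12).
From Sutton: Cedar=8 → choose Cedar (8).
NN route Ridge → Vale → Fenby → Sutton → Cedar → Ridge costs 39.
Optimal: Ridge → Sutton → Cedar → Vale → Fenby → Ridge costs 36 (by enumerating all 12 distinct tours).
Excess = 39 − 36 = 3.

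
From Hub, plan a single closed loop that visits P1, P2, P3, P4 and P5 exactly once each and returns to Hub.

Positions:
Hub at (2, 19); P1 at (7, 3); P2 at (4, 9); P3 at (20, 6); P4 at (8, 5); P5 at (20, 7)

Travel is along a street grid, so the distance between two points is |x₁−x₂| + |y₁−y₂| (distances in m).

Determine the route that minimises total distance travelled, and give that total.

With 5 stops there are 5!/2 = 60 distinct round trips (a route and its reverse cost the same).
Hub→P1→P2→P3→P4→P5→Hub: 21+9+19+13+14+30 = 106
Hub→P1→P2→P3→P5→P4→Hub: 21+9+19+1+14+20 = 84
Hub→P1→P2→P4→P3→P5→Hub: 21+9+8+13+1+30 = 82
Hub→P1→P2→P4→P5→P3→Hub: 21+9+8+14+1+31 = 84
Hub→P1→P2→P5→P3→P4→Hub: 21+9+18+1+13+20 = 82
Hub→P1→P2→P5→P4→P3→Hub: 21+9+18+14+13+31 = 106
Hub→P1→P3→P2→P4→P5→Hub: 21+16+19+8+14+30 = 108
Hub→P1→P3→P2→P5→P4→Hub: 21+16+19+18+14+20 = 108
Hub→P1→P3→P4→P2→P5→Hub: 21+16+13+8+18+30 = 106
Hub→P1→P3→P4→P5→P2→Hub: 21+16+13+14+18+12 = 94
Hub→P1→P3→P5→P2→P4→Hub: 21+16+1+18+8+20 = 84
Hub→P1→P3→P5→P4→P2→Hub: 21+16+1+14+8+12 = 72
Hub→P1→P4→P2→P3→P5→Hub: 21+3+8+19+1+30 = 82
Hub→P1→P4→P2→P5→P3→Hub: 21+3+8+18+1+31 = 82
… (46 more)
Hub→P1→P4→P3→P5→P2→Hub: 21+3+13+1+18+12 = 68  ← best
The minimum is 68.
One optimal route: Hub → P1 → P4 → P3 → P5 → P2 → Hub (or its reverse).

Minimum total distance: 68 m.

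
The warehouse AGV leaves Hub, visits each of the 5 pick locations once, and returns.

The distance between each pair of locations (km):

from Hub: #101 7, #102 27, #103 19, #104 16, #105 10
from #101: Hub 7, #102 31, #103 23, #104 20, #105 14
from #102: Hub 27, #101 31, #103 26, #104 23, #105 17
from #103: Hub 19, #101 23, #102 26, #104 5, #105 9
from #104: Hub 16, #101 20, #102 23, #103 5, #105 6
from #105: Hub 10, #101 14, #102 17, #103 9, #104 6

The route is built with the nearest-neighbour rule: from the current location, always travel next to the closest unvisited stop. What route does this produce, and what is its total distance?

Nearest-neighbour total = 85 km; route Hub → #101 → #105 → #104 → #103 → #102 → Hub.

At Hub the remaining stops are #101 7, #105 10, #104 16, #103 19, #102 27; go to #101.
At #101 the remaining stops are #105 14, #104 20, #103 23, #102 31; go to #105.
At #105 the remaining stops are #104 6, #103 9, #102 17; go to #104.
At #104 the remaining stops are #103 5, #102 23; go to #103.
At #103 the remaining stops are #102 26; go to #102.
Return #102→Hub: 27.
Total = 7 + 14 + 6 + 5 + 26 + 27 = 85.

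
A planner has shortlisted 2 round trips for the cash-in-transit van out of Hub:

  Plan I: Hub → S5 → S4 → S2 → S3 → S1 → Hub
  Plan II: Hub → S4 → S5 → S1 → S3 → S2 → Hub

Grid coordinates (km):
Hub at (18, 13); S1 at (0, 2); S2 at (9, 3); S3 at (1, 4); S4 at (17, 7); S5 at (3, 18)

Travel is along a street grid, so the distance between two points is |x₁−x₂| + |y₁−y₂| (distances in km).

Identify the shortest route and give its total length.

Plan I: 20 + 25 + 12 + 9 + 3 + 29 = 98
Plan II: 7 + 25 + 19 + 3 + 9 + 19 = 82

82 km — Plan II is the shortest.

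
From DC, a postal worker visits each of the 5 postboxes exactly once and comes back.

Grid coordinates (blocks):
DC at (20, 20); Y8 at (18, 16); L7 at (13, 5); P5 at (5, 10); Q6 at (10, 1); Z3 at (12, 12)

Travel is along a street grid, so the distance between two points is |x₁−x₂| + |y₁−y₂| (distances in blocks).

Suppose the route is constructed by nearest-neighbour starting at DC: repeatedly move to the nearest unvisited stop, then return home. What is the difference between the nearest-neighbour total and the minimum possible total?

From DC: Y8=6, Z3=16, L7=22, P5=25, Q6=29 → choose Y8 (6).
From Y8: Z3=10, L7=16, P5=19, Q6=23 → choose Z3 (10).
From Z3: L7=8, P5=9, Q6=13 → choose L7 (8).
From L7: Q6=7, P5=13 → choose Q6 (7).
From Q6: P5=14 → choose P5 (14).
NN route DC → Y8 → Z3 → L7 → Q6 → P5 → DC costs 70.
Optimal: DC → Y8 → L7 → Q6 → P5 → Z3 → DC costs 68 (by enumerating all 60 distinct tours).
Excess = 70 − 68 = 2.

2 blocks longer than the optimal tour.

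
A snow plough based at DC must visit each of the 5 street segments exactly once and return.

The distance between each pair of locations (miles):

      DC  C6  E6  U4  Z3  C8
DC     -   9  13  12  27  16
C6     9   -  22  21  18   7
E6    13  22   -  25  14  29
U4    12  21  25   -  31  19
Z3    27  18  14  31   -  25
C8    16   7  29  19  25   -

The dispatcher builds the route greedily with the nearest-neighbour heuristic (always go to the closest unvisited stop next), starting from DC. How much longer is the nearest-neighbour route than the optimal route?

DC: C6=9, U4=12, E6=13, C8=16, Z3=27 ⇒ C6
C6: C8=7, Z3=18, U4=21, E6=22 ⇒ C8
C8: U4=19, Z3=25, E6=29 ⇒ U4
U4: E6=25, Z3=31 ⇒ E6
E6: Z3=14 ⇒ Z3
NN route DC → C6 → C8 → U4 → E6 → Z3 → DC costs 101.
Optimal: DC → E6 → Z3 → C6 → C8 → U4 → DC costs 83 (by enumerating all 60 distinct tours).
Excess = 101 − 83 = 18.

The nearest-neighbour route is 18 miles longer than optimal.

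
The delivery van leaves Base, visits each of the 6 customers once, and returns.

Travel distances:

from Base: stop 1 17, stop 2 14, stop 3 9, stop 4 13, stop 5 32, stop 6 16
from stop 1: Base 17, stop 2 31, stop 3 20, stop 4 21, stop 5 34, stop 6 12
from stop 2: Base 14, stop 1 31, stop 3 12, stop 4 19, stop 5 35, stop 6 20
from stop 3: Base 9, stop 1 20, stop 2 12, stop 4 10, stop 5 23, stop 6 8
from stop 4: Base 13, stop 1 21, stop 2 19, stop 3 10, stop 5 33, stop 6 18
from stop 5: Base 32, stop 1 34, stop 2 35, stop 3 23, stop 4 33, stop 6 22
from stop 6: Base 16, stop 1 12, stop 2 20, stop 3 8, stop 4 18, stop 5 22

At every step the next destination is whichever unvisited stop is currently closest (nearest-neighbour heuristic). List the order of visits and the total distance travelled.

At Base the remaining stops are stop 3 9, stop 4 13, stop 2 14, stop 6 16, stop 1 17, stop 5 32; go to stop 3.
At stop 3 the remaining stops are stop 6 8, stop 4 10, stop 2 12, stop 1 20, stop 5 23; go to stop 6.
At stop 6 the remaining stops are stop 1 12, stop 4 18, stop 2 20, stop 5 22; go to stop 1.
At stop 1 the remaining stops are stop 4 21, stop 2 31, stop 5 34; go to stop 4.
At stop 4 the remaining stops are stop 2 19, stop 5 33; go to stop 2.
At stop 2 the remaining stops are stop 5 35; go to stop 5.
Return stop 5→Base: 32.
Total = 9 + 8 + 12 + 21 + 19 + 35 + 32 = 136.

Total distance 136 via the nearest-neighbour route Base → stop 3 → stop 6 → stop 1 → stop 4 → stop 2 → stop 5 → Base.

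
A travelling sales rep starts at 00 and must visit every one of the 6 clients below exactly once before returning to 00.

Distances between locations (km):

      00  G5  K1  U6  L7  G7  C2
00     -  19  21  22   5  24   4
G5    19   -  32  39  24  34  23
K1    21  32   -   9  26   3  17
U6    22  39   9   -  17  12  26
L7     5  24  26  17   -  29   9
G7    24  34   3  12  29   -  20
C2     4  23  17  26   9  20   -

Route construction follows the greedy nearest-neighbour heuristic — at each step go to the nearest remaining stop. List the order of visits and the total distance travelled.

Total distance 95 km via the nearest-neighbour route 00 → C2 → L7 → U6 → K1 → G7 → G5 → 00.

00 → [C2:4 / L7:5 / G5:19 / K1:21 / U6:22 / G7:24] → C2 (4)
C2 → [L7:9 / K1:17 / G7:20 / G5:23 / U6:26] → L7 (9)
L7 → [U6:17 / G5:24 / K1:26 / G7:29] → U6 (17)
U6 → [K1:9 / G7:12 / G5:39] → K1 (9)
K1 → [G7:3 / G5:32] → G7 (3)
G7 → [G5:34] → G5 (34)
Return G5→00: 19.
Total = 4 + 9 + 17 + 9 + 3 + 34 + 19 = 95.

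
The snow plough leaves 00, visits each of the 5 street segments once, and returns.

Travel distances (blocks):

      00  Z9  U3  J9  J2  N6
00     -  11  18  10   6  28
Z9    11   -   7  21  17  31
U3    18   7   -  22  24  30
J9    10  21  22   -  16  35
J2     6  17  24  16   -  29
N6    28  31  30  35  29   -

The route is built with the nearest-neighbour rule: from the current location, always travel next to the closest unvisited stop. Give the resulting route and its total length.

Total distance 108 blocks via the nearest-neighbour route 00 → J2 → J9 → Z9 → U3 → N6 → 00.

At 00 the remaining stops are J2 6, J9 10, Z9 11, U3 18, N6 28; go to J2.
At J2 the remaining stops are J9 16, Z9 17, U3 24, N6 29; go to J9.
At J9 the remaining stops are Z9 21, U3 22, N6 35; go to Z9.
At Z9 the remaining stops are U3 7, N6 31; go to U3.
At U3 the remaining stops are N6 30; go to N6.
Return N6→00: 28.
Total = 6 + 16 + 21 + 7 + 30 + 28 = 108.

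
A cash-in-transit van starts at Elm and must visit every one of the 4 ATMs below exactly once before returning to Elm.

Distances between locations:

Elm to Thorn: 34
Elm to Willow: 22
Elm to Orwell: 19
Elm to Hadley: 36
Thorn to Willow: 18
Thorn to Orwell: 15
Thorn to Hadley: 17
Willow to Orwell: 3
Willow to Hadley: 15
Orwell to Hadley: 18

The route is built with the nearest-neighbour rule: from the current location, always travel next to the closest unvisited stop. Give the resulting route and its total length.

Elm → [Orwell:19 / Willow:22 / Thorn:34 / Hadley:36] → Orwell (19)
Orwell → [Willow:3 / Thorn:15 / Hadley:18] → Willow (3)
Willow → [Hadley:15 / Thorn:18] → Hadley (15)
Hadley → [Thorn:17] → Thorn (17)
Return Thorn→Elm: 34.
Total = 19 + 3 + 15 + 17 + 34 = 88.

Nearest-neighbour total = 88; route Elm → Orwell → Willow → Hadley → Thorn → Elm.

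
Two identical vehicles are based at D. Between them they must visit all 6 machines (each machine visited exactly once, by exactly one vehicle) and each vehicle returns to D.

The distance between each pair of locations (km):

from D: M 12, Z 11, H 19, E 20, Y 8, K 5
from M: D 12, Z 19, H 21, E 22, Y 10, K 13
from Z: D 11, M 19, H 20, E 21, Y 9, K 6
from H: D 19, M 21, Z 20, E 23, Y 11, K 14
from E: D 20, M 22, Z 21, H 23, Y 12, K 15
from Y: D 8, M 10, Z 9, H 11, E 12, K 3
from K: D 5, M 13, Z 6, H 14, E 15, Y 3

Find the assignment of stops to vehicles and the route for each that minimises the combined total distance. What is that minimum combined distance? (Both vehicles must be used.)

98 km — the smallest possible combined total.

Try each way of splitting the stops between the two vehicles (each non-empty) and, for each split, find the best tour for each vehicle:
  {M} + {Z, H, E, Y, K}: 24 + 74 = 98
  {Z} + {M, H, E, Y, K}: 22 + 76 = 98
  {M, Z} + {H, E, Y, K}: 42 + 62 = 104
  {H} + {M, Z, E, Y, K}: 38 + 66 = 104
  {M, H} + {Z, E, Y, K}: 52 + 52 = 104
  {Z, H} + {M, E, Y, K}: 50 + 54 = 104
  … (31 splits in total)
Best: vehicle 1 D → M → D = 24; vehicle 2 D → Z → H → E → Y → K → D = 74; combined 98.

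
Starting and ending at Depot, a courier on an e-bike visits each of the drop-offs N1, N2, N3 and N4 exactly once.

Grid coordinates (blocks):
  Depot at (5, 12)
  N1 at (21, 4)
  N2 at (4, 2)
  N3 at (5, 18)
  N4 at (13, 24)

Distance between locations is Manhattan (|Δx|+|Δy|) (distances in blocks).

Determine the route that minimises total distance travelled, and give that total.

Depot→N1→N2→N3→N4→Depot: 24+19+17+14+20 = 94
Depot→N1→N2→N4→N3→Depot: 24+19+31+14+6 = 94
Depot→N1→N3→N2→N4→Depot: 24+30+17+31+20 = 122
Depot→N1→N3→N4→N2→Depot: 24+30+14+31+11 = 110
Depot→N1→N4→N2→N3→Depot: 24+28+31+17+6 = 106
Depot→N1→N4→N3→N2→Depot: 24+28+14+17+11 = 94
Depot→N2→N1→N3→N4→Depot: 11+19+30+14+20 = 94
Depot→N2→N1→N4→N3→Depot: 11+19+28+14+6 = 78
Depot→N2→N3→N1→N4→Depot: 11+17+30+28+20 = 106
Depot→N2→N4→N1→N3→Depot: 11+31+28+30+6 = 106
Depot→N3→N1→N2→N4→Depot: 6+30+19+31+20 = 106
Depot→N3→N2→N1→N4→Depot: 6+17+19+28+20 = 90
The minimum is 78.
One optimal route: Depot → N2 → N1 → N4 → N3 → Depot (or its reverse).

Shortest round trip = 78 blocks.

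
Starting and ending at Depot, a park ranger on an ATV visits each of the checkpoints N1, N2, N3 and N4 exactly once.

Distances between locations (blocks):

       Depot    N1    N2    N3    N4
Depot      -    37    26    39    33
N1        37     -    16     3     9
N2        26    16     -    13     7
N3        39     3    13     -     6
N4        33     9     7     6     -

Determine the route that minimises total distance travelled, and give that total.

79 blocks — the shortest possible round trip.

There are 12 distinct closed tours to check (reversals are equivalent).
Depot - N1 - N2 - N3 - N4 - Depot: 37+16+13+6+33 = 105
Depot - N1 - N2 - N4 - N3 - Depot: 37+16+7+6+39 = 105
Depot - N1 - N3 - N2 - N4 - Depot: 37+3+13+7+33 = 93
Depot - N1 - N3 - N4 - N2 - Depot: 37+3+6+7+26 = 79
Depot - N1 - N4 - N2 - N3 - Depot: 37+9+7+13+39 = 105
Depot - N1 - N4 - N3 - N2 - Depot: 37+9+6+13+26 = 91
Depot - N2 - N1 - N3 - N4 - Depot: 26+16+3+6+33 = 84
Depot - N2 - N1 - N4 - N3 - Depot: 26+16+9+6+39 = 96
Depot - N2 - N3 - N1 - N4 - Depot: 26+13+3+9+33 = 84
Depot - N2 - N4 - N1 - N3 - Depot: 26+7+9+3+39 = 84
Depot - N3 - N1 - N2 - N4 - Depot: 39+3+16+7+33 = 98
Depot - N3 - N2 - N1 - N4 - Depot: 39+13+16+9+33 = 110
The minimum is 79.
One optimal route: Depot → N1 → N3 → N4 → N2 → Depot (or its reverse).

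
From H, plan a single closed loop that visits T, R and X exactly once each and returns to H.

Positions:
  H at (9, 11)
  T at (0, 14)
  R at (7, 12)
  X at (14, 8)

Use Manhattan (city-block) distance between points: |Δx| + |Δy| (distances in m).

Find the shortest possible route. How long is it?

Minimum total distance: 40 m.

H-T-R-X-H: 12+9+11+8 = 40
H-T-X-R-H: 12+20+11+3 = 46
H-R-T-X-H: 3+9+20+8 = 40
The minimum is 40.
One optimal route: H → T → R → X → H (or its reverse).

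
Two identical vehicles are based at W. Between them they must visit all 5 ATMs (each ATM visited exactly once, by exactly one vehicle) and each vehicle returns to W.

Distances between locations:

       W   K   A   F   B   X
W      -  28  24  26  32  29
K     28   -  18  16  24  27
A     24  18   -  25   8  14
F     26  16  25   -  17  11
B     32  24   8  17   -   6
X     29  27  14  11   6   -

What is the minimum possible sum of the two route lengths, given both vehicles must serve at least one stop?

Minimum combined distance: 131.

There are 2^4 − 1 = 15 ways to divide the 5 stops into two non-empty groups. For each, the best each vehicle can do is its own shortest tour through its group:
  {K} + {A, F, B, X}: 56 + 75 = 131
  {A} + {K, F, B, X}: 48 + 93 = 141
  {K, A} + {F, B, X}: 70 + 75 = 145
  {F} + {K, A, B, X}: 52 + 89 = 141
  {K, F} + {A, B, X}: 70 + 67 = 137
  {A, F} + {K, B, X}: 75 + 87 = 162
  … (15 splits in total)
Best: vehicle 1 W → K → W = 56; vehicle 2 W → A → B → X → F → W = 75; combined 131.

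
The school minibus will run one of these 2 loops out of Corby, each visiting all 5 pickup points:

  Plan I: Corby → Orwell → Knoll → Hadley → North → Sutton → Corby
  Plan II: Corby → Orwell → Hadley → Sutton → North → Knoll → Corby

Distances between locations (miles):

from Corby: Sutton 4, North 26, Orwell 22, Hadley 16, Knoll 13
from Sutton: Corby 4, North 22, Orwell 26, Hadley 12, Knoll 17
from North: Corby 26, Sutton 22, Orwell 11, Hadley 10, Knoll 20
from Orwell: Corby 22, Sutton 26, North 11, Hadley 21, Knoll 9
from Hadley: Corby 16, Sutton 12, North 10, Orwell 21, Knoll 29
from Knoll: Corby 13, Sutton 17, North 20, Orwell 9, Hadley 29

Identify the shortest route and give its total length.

96 miles — Plan I is the shortest.

Plan I: 22 + 9 + 29 + 10 + 22 + 4 = 96
Plan II: 22 + 21 + 12 + 22 + 20 + 13 = 110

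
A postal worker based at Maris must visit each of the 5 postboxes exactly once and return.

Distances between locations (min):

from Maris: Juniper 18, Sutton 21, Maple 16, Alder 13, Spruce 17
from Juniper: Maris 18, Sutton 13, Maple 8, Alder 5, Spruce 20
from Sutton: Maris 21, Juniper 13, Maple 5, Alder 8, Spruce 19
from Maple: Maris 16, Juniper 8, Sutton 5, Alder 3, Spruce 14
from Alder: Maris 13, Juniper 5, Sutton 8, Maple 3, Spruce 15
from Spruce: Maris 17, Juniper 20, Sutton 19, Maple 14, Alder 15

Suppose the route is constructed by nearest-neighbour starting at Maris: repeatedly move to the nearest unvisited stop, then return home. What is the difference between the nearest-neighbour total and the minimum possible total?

From Maris: Alder=13, Maple=16, Spruce=17, Juniper=18, Sutton=21 → choose Alder (13).
From Alder: Maple=3, Juniper=5, Sutton=8, Spruce=15 → choose Maple (3).
From Maple: Sutton=5, Juniper=8, Spruce=14 → choose Sutton (5).
From Sutton: Juniper=13, Spruce=19 → choose Juniper (13).
From Juniper: Spruce=20 → choose Spruce (20).
NN route Maris → Alder → Maple → Sutton → Juniper → Spruce → Maris costs 71.
Optimal: Maris → Juniper → Alder → Sutton → Maple → Spruce → Maris costs 67 (by enumerating all 60 distinct tours).
Excess = 71 − 67 = 4.

The nearest-neighbour route is 4 min longer than optimal.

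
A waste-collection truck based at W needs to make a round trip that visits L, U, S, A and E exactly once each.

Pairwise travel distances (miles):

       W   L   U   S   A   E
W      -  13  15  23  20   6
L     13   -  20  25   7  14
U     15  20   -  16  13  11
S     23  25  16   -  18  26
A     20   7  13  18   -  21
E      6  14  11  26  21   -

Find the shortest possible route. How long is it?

W-L-U-S-A-E-W: 13+20+16+18+21+6 = 94
W-L-U-S-E-A-W: 13+20+16+26+21+20 = 116
W-L-U-A-S-E-W: 13+20+13+18+26+6 = 96
W-L-U-A-E-S-W: 13+20+13+21+26+23 = 116
W-L-U-E-S-A-W: 13+20+11+26+18+20 = 108
W-L-U-E-A-S-W: 13+20+11+21+18+23 = 106
W-L-S-U-A-E-W: 13+25+16+13+21+6 = 94
W-L-S-U-E-A-W: 13+25+16+11+21+20 = 106
W-L-S-A-U-E-W: 13+25+18+13+11+6 = 86
W-L-S-A-E-U-W: 13+25+18+21+11+15 = 103
W-L-S-E-U-A-W: 13+25+26+11+13+20 = 108
W-L-S-E-A-U-W: 13+25+26+21+13+15 = 113
W-L-A-U-S-E-W: 13+7+13+16+26+6 = 81
W-L-A-U-E-S-W: 13+7+13+11+26+23 = 93
… (46 more)
W-L-A-S-U-E-W: 13+7+18+16+11+6 = 71  ← best
The minimum is 71.
One optimal route: W → L → A → S → U → E → W (or its reverse).

71 miles — the shortest possible round trip.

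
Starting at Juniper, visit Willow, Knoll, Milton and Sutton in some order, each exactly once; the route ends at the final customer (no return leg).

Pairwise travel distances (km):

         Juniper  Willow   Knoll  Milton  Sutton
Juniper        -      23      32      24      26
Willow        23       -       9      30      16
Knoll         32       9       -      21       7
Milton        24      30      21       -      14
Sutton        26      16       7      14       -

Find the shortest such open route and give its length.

Shortest open route: 53 km.

There are 4! = 24 possible orderings.
Juniper → Willow → Knoll → Milton → Sutton: 23+9+21+14 = 67
Juniper → Willow → Knoll → Sutton → Milton: 23+9+7+14 = 53
Juniper → Willow → Milton → Knoll → Sutton: 23+30+21+7 = 81
Juniper → Willow → Milton → Sutton → Knoll: 23+30+14+7 = 74
Juniper → Willow → Sutton → Knoll → Milton: 23+16+7+21 = 67
Juniper → Willow → Sutton → Milton → Knoll: 23+16+14+21 = 74
Juniper → Knoll → Willow → Milton → Sutton: 32+9+30+14 = 85
Juniper → Knoll → Willow → Sutton → Milton: 32+9+16+14 = 71
Juniper → Knoll → Milton → Willow → Sutton: 32+21+30+16 = 99
Juniper → Knoll → Milton → Sutton → Willow: 32+21+14+16 = 83
Juniper → Knoll → Sutton → Willow → Milton: 32+7+16+30 = 85
Juniper → Knoll → Sutton → Milton → Willow: 32+7+14+30 = 83
Juniper → Milton → Willow → Knoll → Sutton: 24+30+9+7 = 70
Juniper → Milton → Willow → Sutton → Knoll: 24+30+16+7 = 77
… (10 more)
The minimum is 53.
One shortest path: Juniper → Willow → Knoll → Sutton → Milton.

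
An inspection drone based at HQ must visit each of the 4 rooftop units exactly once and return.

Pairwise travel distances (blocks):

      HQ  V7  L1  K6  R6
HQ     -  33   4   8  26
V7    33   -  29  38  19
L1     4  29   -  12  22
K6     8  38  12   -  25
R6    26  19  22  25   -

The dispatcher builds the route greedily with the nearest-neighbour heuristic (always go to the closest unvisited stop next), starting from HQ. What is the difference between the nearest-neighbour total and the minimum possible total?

From HQ: L1=4, K6=8, R6=26, V7=33 → choose L1 (4).
From L1: K6=12, R6=22, V7=29 → choose K6 (12).
From K6: R6=25, V7=38 → choose R6 (25).
From R6: V7=19 → choose V7 (19).
NN route HQ → L1 → K6 → R6 → V7 → HQ costs 93.
Optimal: HQ → L1 → V7 → R6 → K6 → HQ costs 85 (by enumerating all 12 distinct tours).
Excess = 93 − 85 = 8.

8 blocks longer than the optimal tour.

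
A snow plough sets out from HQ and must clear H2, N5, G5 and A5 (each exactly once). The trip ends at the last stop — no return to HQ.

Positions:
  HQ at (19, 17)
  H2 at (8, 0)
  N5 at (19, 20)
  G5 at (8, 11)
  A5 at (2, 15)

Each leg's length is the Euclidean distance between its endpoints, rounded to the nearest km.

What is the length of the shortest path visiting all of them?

39 km — the minimum one-way total.

There are 4! = 24 possible orderings.
HQ → H2 → N5 → G5 → A5: 20+23+14+7 = 64
HQ → H2 → N5 → A5 → G5: 20+23+18+7 = 68
HQ → H2 → G5 → N5 → A5: 20+11+14+18 = 63
HQ → H2 → G5 → A5 → N5: 20+11+7+18 = 56
HQ → H2 → A5 → N5 → G5: 20+16+18+14 = 68
HQ → H2 → A5 → G5 → N5: 20+16+7+14 = 57
HQ → N5 → H2 → G5 → A5: 3+23+11+7 = 44
HQ → N5 → H2 → A5 → G5: 3+23+16+7 = 49
HQ → N5 → G5 → H2 → A5: 3+14+11+16 = 44
HQ → N5 → G5 → A5 → H2: 3+14+7+16 = 40
HQ → N5 → A5 → H2 → G5: 3+18+16+11 = 48
HQ → N5 → A5 → G5 → H2: 3+18+7+11 = 39
HQ → G5 → H2 → N5 → A5: 13+11+23+18 = 65
HQ → G5 → H2 → A5 → N5: 13+11+16+18 = 58
… (10 more)
The minimum is 39.
One shortest path: HQ → N5 → A5 → G5 → H2.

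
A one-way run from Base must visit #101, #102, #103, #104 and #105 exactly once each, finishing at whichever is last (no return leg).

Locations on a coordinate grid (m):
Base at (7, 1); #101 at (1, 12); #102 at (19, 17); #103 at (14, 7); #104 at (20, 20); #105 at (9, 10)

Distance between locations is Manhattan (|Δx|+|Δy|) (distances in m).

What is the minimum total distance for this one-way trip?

54 m — the minimum one-way total.

There are 5! = 120 possible orderings.
Base - #101 - #102 - #103 - #104 - #105: 17+23+15+19+21 = 95
Base - #101 - #102 - #103 - #105 - #104: 17+23+15+8+21 = 84
Base - #101 - #102 - #104 - #103 - #105: 17+23+4+19+8 = 71
Base - #101 - #102 - #104 - #105 - #103: 17+23+4+21+8 = 73
Base - #101 - #102 - #105 - #103 - #104: 17+23+17+8+19 = 84
Base - #101 - #102 - #105 - #104 - #103: 17+23+17+21+19 = 97
Base - #101 - #103 - #102 - #104 - #105: 17+18+15+4+21 = 75
Base - #101 - #103 - #102 - #105 - #104: 17+18+15+17+21 = 88
Base - #101 - #103 - #104 - #102 - #105: 17+18+19+4+17 = 75
Base - #101 - #103 - #104 - #105 - #102: 17+18+19+21+17 = 92
Base - #101 - #103 - #105 - #102 - #104: 17+18+8+17+4 = 64
Base - #101 - #103 - #105 - #104 - #102: 17+18+8+21+4 = 68
Base - #101 - #104 - #102 - #103 - #105: 17+27+4+15+8 = 71
Base - #101 - #104 - #102 - #105 - #103: 17+27+4+17+8 = 73
… (106 more)
Base - #101 - #105 - #103 - #102 - #104: 17+10+8+15+4 = 54  ← best
The minimum is 54.
One shortest path: Base → #101 → #105 → #103 → #102 → #104.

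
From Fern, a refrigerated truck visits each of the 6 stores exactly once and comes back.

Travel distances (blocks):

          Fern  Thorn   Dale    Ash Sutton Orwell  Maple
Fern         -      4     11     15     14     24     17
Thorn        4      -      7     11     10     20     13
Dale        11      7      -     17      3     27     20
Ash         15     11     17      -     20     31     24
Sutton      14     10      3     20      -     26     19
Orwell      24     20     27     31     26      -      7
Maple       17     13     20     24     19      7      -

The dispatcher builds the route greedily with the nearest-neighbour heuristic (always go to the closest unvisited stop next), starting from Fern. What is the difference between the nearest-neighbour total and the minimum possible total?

Excess over optimum: 1 blocks.

From Fern: Thorn=4, Dale=11, Sutton=14, Ash=15, Maple=17, Orwell=24 → choose Thorn (4).
From Thorn: Dale=7, Sutton=10, Ash=11, Maple=13, Orwell=20 → choose Dale (7).
From Dale: Sutton=3, Ash=17, Maple=20, Orwell=27 → choose Sutton (3).
From Sutton: Maple=19, Ash=20, Orwell=26 → choose Maple (19).
From Maple: Orwell=7, Ash=24 → choose Orwell (7).
From Orwell: Ash=31 → choose Ash (31).
NN route Fern → Thorn → Dale → Sutton → Maple → Orwell → Ash → Fern costs 86.
Optimal: Fern → Thorn → Ash → Dale → Sutton → Orwell → Maple → Fern costs 85 (by enumerating all 360 distinct tours).
Excess = 86 − 85 = 1.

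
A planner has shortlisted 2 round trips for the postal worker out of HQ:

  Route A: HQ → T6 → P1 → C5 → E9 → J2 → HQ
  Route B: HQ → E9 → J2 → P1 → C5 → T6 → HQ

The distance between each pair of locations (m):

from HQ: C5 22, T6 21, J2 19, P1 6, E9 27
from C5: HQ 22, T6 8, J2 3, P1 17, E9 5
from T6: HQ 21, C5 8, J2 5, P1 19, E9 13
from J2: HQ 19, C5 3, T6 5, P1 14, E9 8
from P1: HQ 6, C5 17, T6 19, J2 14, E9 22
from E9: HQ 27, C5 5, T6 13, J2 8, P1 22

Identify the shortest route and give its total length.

Route A: 21 + 19 + 17 + 5 + 8 + 19 = 89
Route B: 27 + 8 + 14 + 17 + 8 + 21 = 95

89 m — Route A is the shortest.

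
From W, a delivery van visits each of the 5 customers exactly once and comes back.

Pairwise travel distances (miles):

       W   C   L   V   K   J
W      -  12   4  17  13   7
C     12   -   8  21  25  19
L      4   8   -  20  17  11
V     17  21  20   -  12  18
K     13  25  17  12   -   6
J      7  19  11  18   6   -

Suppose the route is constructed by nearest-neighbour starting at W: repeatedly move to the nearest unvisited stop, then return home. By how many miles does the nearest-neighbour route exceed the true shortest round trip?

W: L=4, J=7, C=12, K=13, V=17 ⇒ L
L: C=8, J=11, K=17, V=20 ⇒ C
C: J=19, V=21, K=25 ⇒ J
J: K=6, V=18 ⇒ K
K: V=12 ⇒ V
NN route W → L → C → J → K → V → W costs 66.
Optimal: W → L → C → V → K → J → W costs 58 (by enumerating all 60 distinct tours).
Excess = 66 − 58 = 8.

Excess over optimum: 8 miles.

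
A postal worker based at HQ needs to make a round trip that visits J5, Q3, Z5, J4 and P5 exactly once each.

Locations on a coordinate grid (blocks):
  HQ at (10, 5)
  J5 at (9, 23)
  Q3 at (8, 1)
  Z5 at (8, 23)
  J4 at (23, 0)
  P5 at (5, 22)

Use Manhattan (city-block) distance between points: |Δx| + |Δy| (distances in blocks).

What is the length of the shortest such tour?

Shortest round trip = 82 blocks.

There are 60 distinct closed tours to check (reversals are equivalent).
HQ-J5-Q3-Z5-J4-P5-HQ: 19+23+22+38+40+22 = 164
HQ-J5-Q3-Z5-P5-J4-HQ: 19+23+22+4+40+18 = 126
HQ-J5-Q3-J4-Z5-P5-HQ: 19+23+16+38+4+22 = 122
HQ-J5-Q3-J4-P5-Z5-HQ: 19+23+16+40+4+20 = 122
HQ-J5-Q3-P5-Z5-J4-HQ: 19+23+24+4+38+18 = 126
HQ-J5-Q3-P5-J4-Z5-HQ: 19+23+24+40+38+20 = 164
HQ-J5-Z5-Q3-J4-P5-HQ: 19+1+22+16+40+22 = 120
HQ-J5-Z5-Q3-P5-J4-HQ: 19+1+22+24+40+18 = 124
HQ-J5-Z5-J4-Q3-P5-HQ: 19+1+38+16+24+22 = 120
HQ-J5-Z5-J4-P5-Q3-HQ: 19+1+38+40+24+6 = 128
HQ-J5-Z5-P5-Q3-J4-HQ: 19+1+4+24+16+18 = 82
HQ-J5-Z5-P5-J4-Q3-HQ: 19+1+4+40+16+6 = 86
HQ-J5-J4-Q3-Z5-P5-HQ: 19+37+16+22+4+22 = 120
HQ-J5-J4-Q3-P5-Z5-HQ: 19+37+16+24+4+20 = 120
… (46 more)
The minimum is 82.
One optimal route: HQ → J5 → Z5 → P5 → Q3 → J4 → HQ (or its reverse).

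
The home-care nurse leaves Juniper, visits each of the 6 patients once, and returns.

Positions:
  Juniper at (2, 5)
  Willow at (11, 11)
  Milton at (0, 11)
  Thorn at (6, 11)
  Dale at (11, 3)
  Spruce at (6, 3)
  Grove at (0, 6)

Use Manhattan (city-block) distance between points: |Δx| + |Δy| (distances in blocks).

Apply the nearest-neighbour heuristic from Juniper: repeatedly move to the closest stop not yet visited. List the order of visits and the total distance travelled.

38 blocks along Juniper → Grove → Milton → Thorn → Willow → Dale → Spruce → Juniper.

Juniper → [Grove:3 / Spruce:6 / Milton:8 / Thorn:10 / Dale:11 / Willow:15] → Grove (3)
Grove → [Milton:5 / Spruce:9 / Thorn:11 / Dale:14 / Willow:16] → Milton (5)
Milton → [Thorn:6 / Willow:11 / Spruce:14 / Dale:19] → Thorn (6)
Thorn → [Willow:5 / Spruce:8 / Dale:13] → Willow (5)
Willow → [Dale:8 / Spruce:13] → Dale (8)
Dale → [Spruce:5] → Spruce (5)
Return Spruce→Juniper: 6.
Total = 3 + 5 + 6 + 5 + 8 + 5 + 6 = 38.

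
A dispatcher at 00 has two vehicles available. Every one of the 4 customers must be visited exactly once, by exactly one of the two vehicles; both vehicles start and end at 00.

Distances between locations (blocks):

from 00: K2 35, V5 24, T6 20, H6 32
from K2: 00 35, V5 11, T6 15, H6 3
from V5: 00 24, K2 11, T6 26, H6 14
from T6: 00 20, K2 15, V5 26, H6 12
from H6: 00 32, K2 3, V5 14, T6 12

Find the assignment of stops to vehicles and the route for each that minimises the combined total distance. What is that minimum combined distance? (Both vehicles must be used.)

Try each way of splitting the stops between the two vehicles (each non-empty) and, for each split, find the best tour for each vehicle:
  {K2} + {V5, T6, H6}: 70 + 70 = 140
  {V5} + {K2, T6, H6}: 48 + 70 = 118
  {K2, V5} + {T6, H6}: 70 + 64 = 134
  {T6} + {K2, V5, H6}: 40 + 70 = 110
  {K2, T6} + {V5, H6}: 70 + 70 = 140
  {V5, T6} + {K2, H6}: 70 + 70 = 140
  … (7 splits in total)
Best: vehicle 1 00 → T6 → 00 = 40; vehicle 2 00 → V5 → K2 → H6 → 00 = 70; combined 110.

110 blocks — the smallest possible combined total.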